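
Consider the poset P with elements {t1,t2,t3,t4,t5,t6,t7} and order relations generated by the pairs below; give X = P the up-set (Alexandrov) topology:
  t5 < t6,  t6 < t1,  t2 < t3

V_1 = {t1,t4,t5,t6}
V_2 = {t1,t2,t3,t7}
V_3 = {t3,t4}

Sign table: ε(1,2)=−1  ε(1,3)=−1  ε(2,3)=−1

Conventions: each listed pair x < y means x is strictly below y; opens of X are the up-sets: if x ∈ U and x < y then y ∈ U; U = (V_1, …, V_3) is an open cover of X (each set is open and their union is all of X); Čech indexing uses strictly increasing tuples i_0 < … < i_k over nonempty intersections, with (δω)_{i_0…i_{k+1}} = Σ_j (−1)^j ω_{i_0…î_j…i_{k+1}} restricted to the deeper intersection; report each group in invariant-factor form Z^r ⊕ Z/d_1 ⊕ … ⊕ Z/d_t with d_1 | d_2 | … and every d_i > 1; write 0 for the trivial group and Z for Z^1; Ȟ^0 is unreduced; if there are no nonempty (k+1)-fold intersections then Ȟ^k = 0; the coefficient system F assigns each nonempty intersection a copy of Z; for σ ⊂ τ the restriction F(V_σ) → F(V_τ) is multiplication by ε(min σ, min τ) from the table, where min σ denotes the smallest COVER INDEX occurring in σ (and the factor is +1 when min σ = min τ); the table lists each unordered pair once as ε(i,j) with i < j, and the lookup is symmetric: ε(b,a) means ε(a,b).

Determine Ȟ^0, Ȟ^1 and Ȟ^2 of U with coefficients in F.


Ȟ^0 = 0,  Ȟ^1 = Z/2,  Ȟ^2 = 0

intersection data:
  V12={t1} V13={t4} V23={t3}
C dims 3,3; δ0: rk 3, SNF 1^2·2
Ȟ^0 = (3 − 3) − 0 = 0, so Ȟ^0 ≅ 0
Ȟ^1 = (3 − 0) − 3 = 0 plus torsion [2], so Ȟ^1 ≅ Z/2
Ȟ^2 = (0 − 0) − 0 = 0, so Ȟ^2 ≅ 0


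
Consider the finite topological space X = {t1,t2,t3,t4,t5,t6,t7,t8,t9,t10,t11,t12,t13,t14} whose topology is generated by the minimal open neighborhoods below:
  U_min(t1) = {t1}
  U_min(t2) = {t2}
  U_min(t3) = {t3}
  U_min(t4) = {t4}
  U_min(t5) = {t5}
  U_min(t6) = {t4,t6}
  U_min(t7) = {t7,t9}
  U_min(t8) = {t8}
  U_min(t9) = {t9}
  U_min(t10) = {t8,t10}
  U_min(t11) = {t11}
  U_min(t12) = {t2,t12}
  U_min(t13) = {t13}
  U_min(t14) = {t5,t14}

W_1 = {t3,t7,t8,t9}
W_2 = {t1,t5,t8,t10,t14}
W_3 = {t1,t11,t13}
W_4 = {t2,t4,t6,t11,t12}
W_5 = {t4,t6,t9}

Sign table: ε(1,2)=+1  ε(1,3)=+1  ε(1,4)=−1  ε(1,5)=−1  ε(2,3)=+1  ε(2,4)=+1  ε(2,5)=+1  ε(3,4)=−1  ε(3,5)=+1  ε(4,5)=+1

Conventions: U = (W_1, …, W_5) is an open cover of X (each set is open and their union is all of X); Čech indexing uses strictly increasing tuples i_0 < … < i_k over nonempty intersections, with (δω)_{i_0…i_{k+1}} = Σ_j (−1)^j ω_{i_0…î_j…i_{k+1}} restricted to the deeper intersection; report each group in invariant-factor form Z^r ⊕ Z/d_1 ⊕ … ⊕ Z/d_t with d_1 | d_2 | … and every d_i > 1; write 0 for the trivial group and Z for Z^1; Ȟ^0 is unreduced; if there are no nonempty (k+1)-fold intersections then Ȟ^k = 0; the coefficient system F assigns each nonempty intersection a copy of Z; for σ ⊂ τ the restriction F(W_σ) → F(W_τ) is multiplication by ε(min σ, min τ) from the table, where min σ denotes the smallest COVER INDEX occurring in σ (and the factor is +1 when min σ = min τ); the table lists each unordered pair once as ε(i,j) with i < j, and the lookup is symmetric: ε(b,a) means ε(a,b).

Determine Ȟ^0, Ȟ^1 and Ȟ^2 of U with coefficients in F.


nonempty intersections:
  W12={t8} W15={t9} W23={t1} W34={t11} W45={t4,t6}
C dims 5,5; δ0: rk 4, SNF 1^4
Ȟ^0: (5−4)−0=1 ⇒ Z
Ȟ^1: (5−0)−4=1 ⇒ Z
Ȟ^2: (0−0)−0=0 ⇒ 0

Ȟ^0 ≅ Z, Ȟ^1 ≅ Z, Ȟ^2 ≅ 0


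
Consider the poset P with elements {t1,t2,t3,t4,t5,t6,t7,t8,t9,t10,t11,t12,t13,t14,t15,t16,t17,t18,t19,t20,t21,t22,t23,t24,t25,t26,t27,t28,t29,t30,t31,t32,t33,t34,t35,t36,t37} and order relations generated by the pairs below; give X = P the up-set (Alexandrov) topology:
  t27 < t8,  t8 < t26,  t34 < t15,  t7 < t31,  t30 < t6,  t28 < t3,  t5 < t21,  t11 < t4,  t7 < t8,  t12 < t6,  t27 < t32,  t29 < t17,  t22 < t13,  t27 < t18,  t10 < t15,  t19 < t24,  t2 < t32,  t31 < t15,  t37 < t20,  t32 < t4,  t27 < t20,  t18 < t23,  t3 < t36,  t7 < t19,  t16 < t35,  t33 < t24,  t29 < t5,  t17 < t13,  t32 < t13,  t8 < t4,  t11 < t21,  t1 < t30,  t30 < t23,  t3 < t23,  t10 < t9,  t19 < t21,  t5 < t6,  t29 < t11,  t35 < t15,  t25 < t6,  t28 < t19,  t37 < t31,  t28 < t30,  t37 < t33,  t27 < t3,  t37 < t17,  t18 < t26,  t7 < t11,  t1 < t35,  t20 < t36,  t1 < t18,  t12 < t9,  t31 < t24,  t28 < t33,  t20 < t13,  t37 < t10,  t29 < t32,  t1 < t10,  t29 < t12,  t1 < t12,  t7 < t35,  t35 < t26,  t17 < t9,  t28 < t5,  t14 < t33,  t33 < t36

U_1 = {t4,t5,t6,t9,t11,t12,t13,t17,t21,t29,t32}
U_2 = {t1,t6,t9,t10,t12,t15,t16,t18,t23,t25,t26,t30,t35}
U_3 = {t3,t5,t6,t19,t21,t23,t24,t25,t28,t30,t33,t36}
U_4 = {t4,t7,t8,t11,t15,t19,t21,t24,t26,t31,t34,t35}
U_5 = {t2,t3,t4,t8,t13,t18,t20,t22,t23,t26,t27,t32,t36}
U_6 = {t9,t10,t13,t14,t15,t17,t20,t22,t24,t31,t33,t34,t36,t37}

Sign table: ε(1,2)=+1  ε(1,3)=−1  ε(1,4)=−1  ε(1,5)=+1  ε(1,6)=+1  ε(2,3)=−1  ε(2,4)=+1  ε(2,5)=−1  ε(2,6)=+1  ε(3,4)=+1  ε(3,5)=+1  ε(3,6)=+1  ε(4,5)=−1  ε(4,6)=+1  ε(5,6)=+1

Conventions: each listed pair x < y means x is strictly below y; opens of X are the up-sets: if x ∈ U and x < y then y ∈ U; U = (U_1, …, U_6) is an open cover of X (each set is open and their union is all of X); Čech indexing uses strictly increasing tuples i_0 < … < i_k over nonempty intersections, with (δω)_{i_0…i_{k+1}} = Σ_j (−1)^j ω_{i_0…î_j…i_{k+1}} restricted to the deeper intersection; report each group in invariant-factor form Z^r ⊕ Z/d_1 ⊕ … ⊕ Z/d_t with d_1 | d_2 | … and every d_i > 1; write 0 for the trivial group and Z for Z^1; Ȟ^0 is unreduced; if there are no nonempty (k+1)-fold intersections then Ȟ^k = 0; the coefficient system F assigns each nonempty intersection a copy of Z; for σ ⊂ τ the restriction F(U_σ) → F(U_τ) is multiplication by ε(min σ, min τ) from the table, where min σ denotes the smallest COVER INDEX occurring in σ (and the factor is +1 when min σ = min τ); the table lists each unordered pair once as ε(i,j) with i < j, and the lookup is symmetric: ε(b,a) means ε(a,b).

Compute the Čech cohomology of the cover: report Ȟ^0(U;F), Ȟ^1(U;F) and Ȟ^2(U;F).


Ȟ^0(U;F) ≅ 0,  Ȟ^1(U;F) ≅ Z/2,  Ȟ^2(U;F) ≅ Z

nerve simplices:
  U12={t6,t9,t12} U13={t5,t6,t21} U14={t4,t11,t21} U15={t4,t13,t32} U16={t9,t13,t17} U23={t6,t23,t25,t30} U24={t15,t26,t35} U25={t18,t23,t26} U26={t9,t10,t15} U34={t19,t21,t24} U35={t3,t23,t36} U36={t24,t33,t36} U45={t4,t8,t26} U46={t15,t24,t31,t34} U56={t13,t20,t22,t36}
  U123={t6} U126={t9} U134={t21} U145={t4} U156={t13} U235={t23} U245={t26} U246={t15} U346={t24} U356={t36}
C dims 6,15,10; δ0: rk 6, SNF 1^5·2; δ1: rk 9, SNF 1^9
degree 0: 6−6−0 = 0 → Ȟ^0 ≅ 0
degree 1: 15−9−6 = 0 plus torsion [2] → Ȟ^1 ≅ Z/2
degree 2: 10−0−9 = 1 → Ȟ^2 ≅ Z


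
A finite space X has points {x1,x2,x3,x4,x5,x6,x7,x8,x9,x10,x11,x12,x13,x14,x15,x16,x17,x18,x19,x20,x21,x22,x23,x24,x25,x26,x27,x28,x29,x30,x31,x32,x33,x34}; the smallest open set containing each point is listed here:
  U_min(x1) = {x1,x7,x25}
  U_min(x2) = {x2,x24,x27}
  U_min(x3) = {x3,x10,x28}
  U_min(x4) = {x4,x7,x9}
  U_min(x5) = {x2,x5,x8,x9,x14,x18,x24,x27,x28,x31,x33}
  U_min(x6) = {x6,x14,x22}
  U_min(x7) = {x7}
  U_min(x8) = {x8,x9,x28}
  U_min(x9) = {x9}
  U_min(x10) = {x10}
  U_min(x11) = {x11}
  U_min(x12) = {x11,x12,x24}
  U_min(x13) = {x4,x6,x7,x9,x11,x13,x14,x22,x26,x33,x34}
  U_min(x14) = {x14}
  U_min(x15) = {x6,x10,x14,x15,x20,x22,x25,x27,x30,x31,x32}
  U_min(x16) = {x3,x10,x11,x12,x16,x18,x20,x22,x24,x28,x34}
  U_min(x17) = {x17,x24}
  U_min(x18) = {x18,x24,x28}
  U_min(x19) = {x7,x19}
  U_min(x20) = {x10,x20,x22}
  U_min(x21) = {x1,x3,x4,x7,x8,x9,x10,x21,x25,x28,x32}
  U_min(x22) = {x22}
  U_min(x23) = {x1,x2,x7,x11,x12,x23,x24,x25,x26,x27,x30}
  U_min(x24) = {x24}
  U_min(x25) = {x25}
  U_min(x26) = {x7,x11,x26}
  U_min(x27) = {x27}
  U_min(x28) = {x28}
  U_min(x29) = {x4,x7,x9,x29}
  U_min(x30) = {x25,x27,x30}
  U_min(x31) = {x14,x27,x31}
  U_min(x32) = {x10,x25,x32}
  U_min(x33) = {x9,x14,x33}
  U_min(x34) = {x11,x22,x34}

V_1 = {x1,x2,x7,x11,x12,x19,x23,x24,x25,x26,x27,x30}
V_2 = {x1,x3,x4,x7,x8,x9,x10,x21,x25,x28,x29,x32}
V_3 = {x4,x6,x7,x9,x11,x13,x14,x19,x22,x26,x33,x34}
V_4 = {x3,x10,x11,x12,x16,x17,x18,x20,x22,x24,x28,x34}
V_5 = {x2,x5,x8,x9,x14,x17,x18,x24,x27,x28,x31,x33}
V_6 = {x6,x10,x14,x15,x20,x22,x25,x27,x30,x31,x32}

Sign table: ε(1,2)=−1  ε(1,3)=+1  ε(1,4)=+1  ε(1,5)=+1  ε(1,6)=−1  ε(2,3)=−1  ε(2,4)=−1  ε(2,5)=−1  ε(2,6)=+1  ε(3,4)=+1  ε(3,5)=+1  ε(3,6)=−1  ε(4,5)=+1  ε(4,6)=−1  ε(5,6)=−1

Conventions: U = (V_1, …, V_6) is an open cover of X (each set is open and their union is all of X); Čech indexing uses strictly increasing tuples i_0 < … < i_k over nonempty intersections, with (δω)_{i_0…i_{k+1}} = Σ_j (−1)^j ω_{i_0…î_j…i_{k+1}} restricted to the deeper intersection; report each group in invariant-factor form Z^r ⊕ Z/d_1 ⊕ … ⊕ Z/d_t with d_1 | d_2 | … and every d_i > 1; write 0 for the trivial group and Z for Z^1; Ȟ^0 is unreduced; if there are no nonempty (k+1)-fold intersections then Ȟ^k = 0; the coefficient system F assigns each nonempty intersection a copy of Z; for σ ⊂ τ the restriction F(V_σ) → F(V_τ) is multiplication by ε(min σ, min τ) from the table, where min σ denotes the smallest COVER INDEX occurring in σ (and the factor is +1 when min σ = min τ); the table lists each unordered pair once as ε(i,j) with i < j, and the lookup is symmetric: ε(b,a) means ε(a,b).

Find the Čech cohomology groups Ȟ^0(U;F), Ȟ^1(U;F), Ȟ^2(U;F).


Ȟ^0(U;F) ≅ Z; Ȟ^1(U;F) ≅ 0; Ȟ^2(U;F) ≅ Z/2

cover nerve:
  V12={x1,x7,x25} V13={x7,x11,x19,x26} V14={x11,x12,x24} V15={x2,x24,x27} V16={x25,x27,x30} V23={x4,x7,x9} V24={x3,x10,x28} V25={x8,x9,x28} V26={x10,x25,x32} V34={x11,x22,x34} V35={x9,x14,x33} V36={x6,x14,x22} V45={x17,x18,x24,x28} V46={x10,x20,x22} V56={x14,x27,x31}
  V123={x7} V126={x25} V134={x11} V145={x24} V156={x27} V235={x9} V245={x28} V246={x10} V346={x22} V356={x14}
C dims 6,15,10; δ0: rk 5, SNF 1^5; δ1: rk 10, SNF 1^9·2
Ȟ^0: (6−5)−0=1 ⇒ Z
Ȟ^1: (15−10)−5=0 ⇒ 0
Ȟ^2: (10−0)−10=0 plus torsion [2] ⇒ Z/2


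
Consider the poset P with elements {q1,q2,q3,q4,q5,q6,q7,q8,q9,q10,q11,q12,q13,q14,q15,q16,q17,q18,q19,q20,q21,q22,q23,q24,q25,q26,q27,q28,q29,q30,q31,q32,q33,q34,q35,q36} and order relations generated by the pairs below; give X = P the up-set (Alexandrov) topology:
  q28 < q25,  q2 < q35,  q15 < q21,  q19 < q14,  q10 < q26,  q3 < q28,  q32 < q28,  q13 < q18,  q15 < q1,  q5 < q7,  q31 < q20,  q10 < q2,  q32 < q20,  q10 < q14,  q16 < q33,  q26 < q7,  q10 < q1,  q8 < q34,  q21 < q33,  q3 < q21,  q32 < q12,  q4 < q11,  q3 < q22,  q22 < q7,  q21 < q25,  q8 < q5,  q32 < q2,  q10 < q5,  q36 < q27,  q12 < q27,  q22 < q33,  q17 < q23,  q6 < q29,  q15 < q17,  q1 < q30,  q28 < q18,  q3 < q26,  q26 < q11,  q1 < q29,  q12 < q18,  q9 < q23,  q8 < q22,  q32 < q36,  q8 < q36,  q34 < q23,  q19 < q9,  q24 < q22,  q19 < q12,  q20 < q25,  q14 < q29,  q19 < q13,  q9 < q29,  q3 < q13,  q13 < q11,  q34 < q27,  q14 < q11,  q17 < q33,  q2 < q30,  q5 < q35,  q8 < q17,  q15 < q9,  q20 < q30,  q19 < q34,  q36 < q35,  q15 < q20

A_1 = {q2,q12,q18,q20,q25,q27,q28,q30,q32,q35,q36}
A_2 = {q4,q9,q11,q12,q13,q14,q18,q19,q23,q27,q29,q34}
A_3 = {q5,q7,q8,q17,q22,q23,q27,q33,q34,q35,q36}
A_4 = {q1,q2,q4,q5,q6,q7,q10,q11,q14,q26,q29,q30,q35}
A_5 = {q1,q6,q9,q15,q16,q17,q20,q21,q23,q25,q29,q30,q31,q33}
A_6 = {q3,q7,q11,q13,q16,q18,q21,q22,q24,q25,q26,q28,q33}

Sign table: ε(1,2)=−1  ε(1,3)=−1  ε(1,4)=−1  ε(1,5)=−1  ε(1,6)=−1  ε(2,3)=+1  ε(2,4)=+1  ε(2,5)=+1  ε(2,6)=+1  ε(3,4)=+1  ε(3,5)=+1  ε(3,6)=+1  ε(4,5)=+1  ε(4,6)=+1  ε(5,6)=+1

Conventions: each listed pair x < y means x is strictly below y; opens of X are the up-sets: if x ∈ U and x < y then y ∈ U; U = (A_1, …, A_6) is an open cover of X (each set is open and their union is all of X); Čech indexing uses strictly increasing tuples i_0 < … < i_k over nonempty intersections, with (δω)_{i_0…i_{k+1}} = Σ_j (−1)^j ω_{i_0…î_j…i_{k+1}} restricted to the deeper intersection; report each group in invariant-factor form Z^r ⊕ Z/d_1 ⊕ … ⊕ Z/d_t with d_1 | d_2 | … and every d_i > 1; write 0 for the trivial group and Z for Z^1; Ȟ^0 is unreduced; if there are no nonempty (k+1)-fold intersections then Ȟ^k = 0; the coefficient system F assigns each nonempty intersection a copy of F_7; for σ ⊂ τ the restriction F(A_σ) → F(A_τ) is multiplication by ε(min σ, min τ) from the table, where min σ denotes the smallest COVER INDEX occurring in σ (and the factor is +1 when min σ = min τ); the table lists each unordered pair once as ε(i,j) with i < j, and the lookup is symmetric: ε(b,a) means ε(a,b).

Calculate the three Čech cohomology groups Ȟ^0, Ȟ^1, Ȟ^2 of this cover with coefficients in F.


Ȟ^0(U;F) ≅ Z/7; Ȟ^1(U;F) ≅ 0; Ȟ^2(U;F) ≅ 0

intersection data:
  A12={q12,q18,q27} A13={q27,q35,q36} A14={q2,q30,q35} A15={q20,q25,q30} A16={q18,q25,q28} A23={q23,q27,q34} A24={q4,q11,q14,q29} A25={q9,q23,q29} A26={q11,q13,q18} A34={q5,q7,q35} A35={q17,q23,q33} A36={q7,q22,q33} A45={q1,q6,q29,q30} A46={q7,q11,q26} A56={q16,q21,q25,q33}
  A123={q27} A126={q18} A134={q35} A145={q30} A156={q25} A235={q23} A245={q29} A246={q11} A346={q7} A356={q33}
C dims 6,15,10; δ0: rk_F7 5; δ1: rk_F7 10
Ȟ^0 = (6 − 5) − 0 = 1, so Ȟ^0 ≅ Z/7
Ȟ^1 = (15 − 10) − 5 = 0, so Ȟ^1 ≅ 0
Ȟ^2 = (10 − 0) − 10 = 0, so Ȟ^2 ≅ 0


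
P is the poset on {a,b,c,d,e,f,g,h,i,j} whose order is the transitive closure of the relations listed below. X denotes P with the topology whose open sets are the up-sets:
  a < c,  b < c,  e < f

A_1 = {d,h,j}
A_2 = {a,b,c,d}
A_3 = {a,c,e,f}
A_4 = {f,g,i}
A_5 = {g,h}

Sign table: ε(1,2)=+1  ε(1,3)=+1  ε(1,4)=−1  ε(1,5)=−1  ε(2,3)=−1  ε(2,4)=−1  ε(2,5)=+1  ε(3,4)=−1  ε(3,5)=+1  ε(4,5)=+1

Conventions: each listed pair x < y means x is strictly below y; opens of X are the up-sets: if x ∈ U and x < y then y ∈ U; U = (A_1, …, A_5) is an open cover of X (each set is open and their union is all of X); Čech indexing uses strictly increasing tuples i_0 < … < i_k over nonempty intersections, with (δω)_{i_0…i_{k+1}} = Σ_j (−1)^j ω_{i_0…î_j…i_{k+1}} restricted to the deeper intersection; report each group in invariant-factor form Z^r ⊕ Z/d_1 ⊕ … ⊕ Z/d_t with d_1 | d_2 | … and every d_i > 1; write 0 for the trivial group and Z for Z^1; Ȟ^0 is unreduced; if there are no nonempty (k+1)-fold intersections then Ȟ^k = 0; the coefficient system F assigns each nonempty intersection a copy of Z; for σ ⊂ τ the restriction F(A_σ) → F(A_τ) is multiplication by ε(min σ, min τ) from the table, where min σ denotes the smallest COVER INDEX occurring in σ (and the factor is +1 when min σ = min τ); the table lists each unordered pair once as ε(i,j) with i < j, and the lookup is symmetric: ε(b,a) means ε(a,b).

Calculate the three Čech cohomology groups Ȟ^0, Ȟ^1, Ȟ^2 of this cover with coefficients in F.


cover nerve:
  A12={d} A15={h} A23={a,c} A34={f} A45={g}
C dims 5,5; δ0: rk 5, SNF 1^4·2
Ȟ^0: (5−5)−0=0 ⇒ 0
Ȟ^1: (5−0)−5=0 plus torsion [2] ⇒ Z/2
Ȟ^2: (0−0)−0=0 ⇒ 0

Ȟ^0 = 0, Ȟ^1 = Z/2, Ȟ^2 = 0


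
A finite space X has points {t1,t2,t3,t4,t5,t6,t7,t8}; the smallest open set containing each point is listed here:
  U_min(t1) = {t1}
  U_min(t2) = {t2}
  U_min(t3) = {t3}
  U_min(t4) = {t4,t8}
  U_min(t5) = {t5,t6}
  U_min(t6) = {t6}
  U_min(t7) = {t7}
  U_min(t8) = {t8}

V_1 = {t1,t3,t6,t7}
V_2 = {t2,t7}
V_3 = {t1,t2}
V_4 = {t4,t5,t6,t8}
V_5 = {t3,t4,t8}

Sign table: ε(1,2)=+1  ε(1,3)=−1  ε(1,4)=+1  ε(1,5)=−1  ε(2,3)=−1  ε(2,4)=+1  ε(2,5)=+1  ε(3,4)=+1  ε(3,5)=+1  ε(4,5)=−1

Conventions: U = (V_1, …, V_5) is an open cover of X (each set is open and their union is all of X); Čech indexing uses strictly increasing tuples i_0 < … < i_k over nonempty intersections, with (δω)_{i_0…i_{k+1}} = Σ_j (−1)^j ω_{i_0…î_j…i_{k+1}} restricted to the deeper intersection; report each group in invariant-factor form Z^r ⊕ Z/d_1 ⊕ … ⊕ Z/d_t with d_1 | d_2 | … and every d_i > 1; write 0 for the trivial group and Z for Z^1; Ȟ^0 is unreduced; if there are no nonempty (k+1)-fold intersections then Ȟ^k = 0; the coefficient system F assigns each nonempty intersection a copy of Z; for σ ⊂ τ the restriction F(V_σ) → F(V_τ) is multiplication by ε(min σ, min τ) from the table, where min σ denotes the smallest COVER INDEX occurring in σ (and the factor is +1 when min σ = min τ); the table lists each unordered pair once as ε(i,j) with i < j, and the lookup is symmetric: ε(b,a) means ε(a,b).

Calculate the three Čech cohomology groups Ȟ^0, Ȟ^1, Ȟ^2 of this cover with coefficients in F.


Ȟ^0 = Z; Ȟ^1 = Z^2; Ȟ^2 = 0

nerve of the cover:
  V12={t7} V13={t1} V14={t6} V15={t3} V23={t2} V45={t4,t8}
C dims 5,6; δ0: rk 4, SNF 1^4
Ȟ^0 = (5 − 4) − 0 = 1, so Ȟ^0 ≅ Z
Ȟ^1 = (6 − 0) − 4 = 2, so Ȟ^1 ≅ Z^2
Ȟ^2 = (0 − 0) − 0 = 0, so Ȟ^2 ≅ 0


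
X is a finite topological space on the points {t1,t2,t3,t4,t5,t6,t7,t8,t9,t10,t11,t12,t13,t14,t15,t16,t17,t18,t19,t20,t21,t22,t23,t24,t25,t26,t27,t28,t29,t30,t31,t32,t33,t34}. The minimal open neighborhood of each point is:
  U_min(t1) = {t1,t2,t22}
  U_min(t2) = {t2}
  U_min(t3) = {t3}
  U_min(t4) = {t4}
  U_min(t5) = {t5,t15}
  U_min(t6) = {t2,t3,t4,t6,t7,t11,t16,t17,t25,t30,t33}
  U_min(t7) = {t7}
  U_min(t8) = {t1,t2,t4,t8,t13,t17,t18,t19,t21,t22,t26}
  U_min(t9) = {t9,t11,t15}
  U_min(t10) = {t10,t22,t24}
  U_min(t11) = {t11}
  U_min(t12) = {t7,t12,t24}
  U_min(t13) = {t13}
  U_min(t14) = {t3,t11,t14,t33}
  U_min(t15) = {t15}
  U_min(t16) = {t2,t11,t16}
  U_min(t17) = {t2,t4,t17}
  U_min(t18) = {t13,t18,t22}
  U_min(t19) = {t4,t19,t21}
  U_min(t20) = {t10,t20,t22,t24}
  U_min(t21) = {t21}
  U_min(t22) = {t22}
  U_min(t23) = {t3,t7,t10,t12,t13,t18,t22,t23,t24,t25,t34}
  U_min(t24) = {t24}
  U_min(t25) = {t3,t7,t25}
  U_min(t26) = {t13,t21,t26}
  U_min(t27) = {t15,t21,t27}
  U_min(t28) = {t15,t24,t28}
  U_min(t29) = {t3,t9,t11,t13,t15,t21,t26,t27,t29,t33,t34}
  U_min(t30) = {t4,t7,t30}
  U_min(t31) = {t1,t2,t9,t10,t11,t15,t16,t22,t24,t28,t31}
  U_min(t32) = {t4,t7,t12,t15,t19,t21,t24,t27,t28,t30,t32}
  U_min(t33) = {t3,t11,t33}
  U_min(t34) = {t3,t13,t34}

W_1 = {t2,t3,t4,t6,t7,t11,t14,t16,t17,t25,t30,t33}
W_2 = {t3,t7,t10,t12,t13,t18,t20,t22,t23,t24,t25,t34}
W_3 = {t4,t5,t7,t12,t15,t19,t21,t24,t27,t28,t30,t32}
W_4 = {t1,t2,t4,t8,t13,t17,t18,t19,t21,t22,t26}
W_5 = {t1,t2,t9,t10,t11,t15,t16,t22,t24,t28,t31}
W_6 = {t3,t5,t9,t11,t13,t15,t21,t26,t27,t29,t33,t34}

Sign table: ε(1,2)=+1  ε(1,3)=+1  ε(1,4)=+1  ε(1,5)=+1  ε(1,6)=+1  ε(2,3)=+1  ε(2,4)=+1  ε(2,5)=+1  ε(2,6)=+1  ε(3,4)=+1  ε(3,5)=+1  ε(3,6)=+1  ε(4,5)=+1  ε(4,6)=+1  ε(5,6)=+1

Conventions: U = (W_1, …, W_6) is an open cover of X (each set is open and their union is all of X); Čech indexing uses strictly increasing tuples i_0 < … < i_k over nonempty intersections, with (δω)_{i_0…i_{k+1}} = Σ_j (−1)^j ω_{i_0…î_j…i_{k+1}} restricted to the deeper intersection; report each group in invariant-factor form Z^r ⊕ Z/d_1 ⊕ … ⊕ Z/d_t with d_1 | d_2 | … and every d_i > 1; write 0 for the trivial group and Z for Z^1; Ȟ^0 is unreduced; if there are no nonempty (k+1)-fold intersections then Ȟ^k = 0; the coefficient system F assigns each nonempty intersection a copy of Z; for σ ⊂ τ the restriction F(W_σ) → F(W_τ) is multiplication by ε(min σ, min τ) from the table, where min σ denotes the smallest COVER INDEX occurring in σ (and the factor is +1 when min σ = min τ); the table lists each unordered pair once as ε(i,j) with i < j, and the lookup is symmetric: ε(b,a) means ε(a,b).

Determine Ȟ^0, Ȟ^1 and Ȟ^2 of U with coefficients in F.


nerve of the cover:
  W12={t3,t7,t25} W13={t4,t7,t30} W14={t2,t4,t17} W15={t2,t11,t16} W16={t3,t11,t33} W23={t7,t12,t24} W24={t13,t18,t22} W25={t10,t22,t24} W26={t3,t13,t34} W34={t4,t19,t21} W35={t15,t24,t28} W36={t5,t15,t21,t27} W45={t1,t2,t22} W46={t13,t21,t26} W56={t9,t11,t15}
  W123={t7} W126={t3} W134={t4} W145={t2} W156={t11} W235={t24} W245={t22} W246={t13} W346={t21} W356={t15}
C dims 6,15,10; δ0: rk 5, SNF 1^5; δ1: rk 10, SNF 1^9·2
Ȟ^0 = (6 − 5) − 0 = 1, so Ȟ^0 ≅ Z
Ȟ^1 = (15 − 10) − 5 = 0, so Ȟ^1 ≅ 0
Ȟ^2 = (10 − 0) − 10 = 0 plus torsion [2], so Ȟ^2 ≅ Z/2

Ȟ^0 ≅ Z, Ȟ^1 ≅ 0 and Ȟ^2 ≅ Z/2


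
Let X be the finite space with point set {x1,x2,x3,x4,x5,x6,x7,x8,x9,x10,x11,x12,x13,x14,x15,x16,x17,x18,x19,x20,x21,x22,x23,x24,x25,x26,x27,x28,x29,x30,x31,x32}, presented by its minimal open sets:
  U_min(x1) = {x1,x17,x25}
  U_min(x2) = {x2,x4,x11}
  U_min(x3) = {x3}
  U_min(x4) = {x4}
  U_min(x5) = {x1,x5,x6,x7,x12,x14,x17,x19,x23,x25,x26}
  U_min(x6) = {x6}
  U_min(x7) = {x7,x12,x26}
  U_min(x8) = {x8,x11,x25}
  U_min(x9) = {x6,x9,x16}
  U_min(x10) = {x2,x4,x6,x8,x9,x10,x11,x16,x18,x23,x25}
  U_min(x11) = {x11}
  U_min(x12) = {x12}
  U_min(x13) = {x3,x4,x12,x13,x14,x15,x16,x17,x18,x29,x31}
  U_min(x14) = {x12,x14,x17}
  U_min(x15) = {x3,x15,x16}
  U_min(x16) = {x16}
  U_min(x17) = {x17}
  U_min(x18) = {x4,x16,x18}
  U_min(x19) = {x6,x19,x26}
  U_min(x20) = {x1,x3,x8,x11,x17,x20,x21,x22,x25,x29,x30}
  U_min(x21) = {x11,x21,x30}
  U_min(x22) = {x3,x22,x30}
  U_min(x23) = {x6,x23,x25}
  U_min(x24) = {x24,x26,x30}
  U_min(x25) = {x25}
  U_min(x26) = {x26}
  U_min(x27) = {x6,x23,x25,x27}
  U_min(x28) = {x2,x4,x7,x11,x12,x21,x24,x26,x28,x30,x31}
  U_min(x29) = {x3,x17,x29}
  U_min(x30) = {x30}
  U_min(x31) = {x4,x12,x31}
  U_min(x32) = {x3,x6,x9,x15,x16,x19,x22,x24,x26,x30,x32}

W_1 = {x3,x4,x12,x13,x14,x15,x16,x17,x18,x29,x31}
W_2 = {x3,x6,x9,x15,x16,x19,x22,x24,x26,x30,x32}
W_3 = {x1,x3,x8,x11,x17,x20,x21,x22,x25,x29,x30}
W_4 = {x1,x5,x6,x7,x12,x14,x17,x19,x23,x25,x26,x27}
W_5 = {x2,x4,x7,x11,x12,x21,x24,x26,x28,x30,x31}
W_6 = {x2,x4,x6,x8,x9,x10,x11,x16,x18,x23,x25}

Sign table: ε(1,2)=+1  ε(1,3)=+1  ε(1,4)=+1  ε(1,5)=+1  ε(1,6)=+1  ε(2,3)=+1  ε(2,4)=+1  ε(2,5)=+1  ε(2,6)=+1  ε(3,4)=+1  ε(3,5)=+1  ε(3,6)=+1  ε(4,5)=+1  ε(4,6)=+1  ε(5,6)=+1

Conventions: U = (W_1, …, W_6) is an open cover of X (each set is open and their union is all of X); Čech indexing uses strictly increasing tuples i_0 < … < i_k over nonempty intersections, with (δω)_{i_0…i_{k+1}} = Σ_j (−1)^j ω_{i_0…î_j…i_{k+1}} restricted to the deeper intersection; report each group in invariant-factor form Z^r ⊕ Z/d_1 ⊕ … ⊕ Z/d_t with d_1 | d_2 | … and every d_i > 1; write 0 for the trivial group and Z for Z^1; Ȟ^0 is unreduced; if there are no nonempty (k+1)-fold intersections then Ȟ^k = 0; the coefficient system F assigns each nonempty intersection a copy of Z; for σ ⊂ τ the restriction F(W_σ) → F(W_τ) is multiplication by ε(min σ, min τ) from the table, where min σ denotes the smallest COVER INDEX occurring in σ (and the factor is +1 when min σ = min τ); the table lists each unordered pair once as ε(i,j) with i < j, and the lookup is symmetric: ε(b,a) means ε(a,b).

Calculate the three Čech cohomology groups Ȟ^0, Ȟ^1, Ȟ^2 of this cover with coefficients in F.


intersection data:
  W12={x3,x15,x16} W13={x3,x17,x29} W14={x12,x14,x17} W15={x4,x12,x31} W16={x4,x16,x18} W23={x3,x22,x30} W24={x6,x19,x26} W25={x24,x26,x30} W26={x6,x9,x16} W34={x1,x17,x25} W35={x11,x21,x30} W36={x8,x11,x25} W45={x7,x12,x26} W46={x6,x23,x25} W56={x2,x4,x11}
  W123={x3} W126={x16} W134={x17} W145={x12} W156={x4} W235={x30} W245={x26} W246={x6} W346={x25} W356={x11}
C dims 6,15,10; δ0: rk 5, SNF 1^5; δ1: rk 10, SNF 1^9·2
Ȟ^0 = (6 − 5) − 0 = 1, so Ȟ^0 ≅ Z
Ȟ^1 = (15 − 10) − 5 = 0, so Ȟ^1 ≅ 0
Ȟ^2 = (10 − 0) − 10 = 0 plus torsion [2], so Ȟ^2 ≅ Z/2

Ȟ^0 ≅ Z, Ȟ^1 ≅ 0, Ȟ^2 ≅ Z/2


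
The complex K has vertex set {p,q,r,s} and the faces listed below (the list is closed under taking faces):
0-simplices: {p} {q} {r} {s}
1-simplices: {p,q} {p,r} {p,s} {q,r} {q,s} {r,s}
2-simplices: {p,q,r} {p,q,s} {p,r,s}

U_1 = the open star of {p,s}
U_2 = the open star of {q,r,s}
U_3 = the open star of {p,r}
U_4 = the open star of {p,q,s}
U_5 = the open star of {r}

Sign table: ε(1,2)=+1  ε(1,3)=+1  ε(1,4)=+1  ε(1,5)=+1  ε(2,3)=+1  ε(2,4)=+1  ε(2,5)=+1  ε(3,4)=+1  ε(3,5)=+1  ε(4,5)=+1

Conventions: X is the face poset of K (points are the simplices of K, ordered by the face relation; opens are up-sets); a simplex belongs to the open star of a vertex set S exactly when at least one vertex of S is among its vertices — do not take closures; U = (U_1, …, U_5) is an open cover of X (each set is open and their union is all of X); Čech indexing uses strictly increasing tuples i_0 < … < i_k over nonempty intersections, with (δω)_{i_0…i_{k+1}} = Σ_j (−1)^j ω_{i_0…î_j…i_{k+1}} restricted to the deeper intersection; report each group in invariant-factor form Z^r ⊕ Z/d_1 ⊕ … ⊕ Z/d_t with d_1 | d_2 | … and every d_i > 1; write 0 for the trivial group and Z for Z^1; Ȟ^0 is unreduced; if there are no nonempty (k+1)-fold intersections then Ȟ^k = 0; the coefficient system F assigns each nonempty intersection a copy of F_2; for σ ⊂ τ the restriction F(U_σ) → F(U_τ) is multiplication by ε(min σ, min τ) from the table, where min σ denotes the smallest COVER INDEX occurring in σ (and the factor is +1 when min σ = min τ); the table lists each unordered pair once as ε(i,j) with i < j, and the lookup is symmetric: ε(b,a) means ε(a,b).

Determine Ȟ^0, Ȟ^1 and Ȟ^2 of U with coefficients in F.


cover nerve:
  U1={{p},{s},{p,q},{p,r},{p,s},{q,s},{r,s},{p,q,r},{p,q,s},{p,r,s}} U2={{q},{r},{s},{p,q},{p,r},{p,s},{q,r},{q,s},{r,s},{p,q,r},{p,q,s},{p,r,s}} U3={{p},{r},{p,q},{p,r},{p,s},{q,r},{r,s},{p,q,r},{p,q,s},{p,r,s}} U4={{p},{q},{s},{p,q},{p,r},{p,s},{q,r},{q,s},{r,s},{p,q,r},{p,q,s},{p,r,s}} U5={{r},{p,r},{q,r},{r,s},{p,q,r},{p,r,s}}
  U12={{s},{p,q},{p,r},{p,s},{q,s},{r,s},{p,q,r},{p,q,s},{p,r,s}} U13={{p},{p,q},{p,r},{p,s},{r,s},{p,q,r},{p,q,s},{p,r,s}} U14={{p},{s},{p,q},{p,r},{p,s},{q,s},{r,s},{p,q,r},{p,q,s},{p,r,s}} U15={{p,r},{r,s},{p,q,r},{p,r,s}} U23={{r},{p,q},{p,r},{p,s},{q,r},{r,s},{p,q,r},{p,q,s},{p,r,s}} U24={{q},{s},{p,q},{p,r},{p,s},{q,r},{q,s},{r,s},{p,q,r},{p,q,s},{p,r,s}} U25={{r},{p,r},{q,r},{r,s},{p,q,r},{p,r,s}} U34={{p},{p,q},{p,r},{p,s},{q,r},{r,s},{p,q,r},{p,q,s},{p,r,s}} U35={{r},{p,r},{q,r},{r,s},{p,q,r},{p,r,s}} U45={{p,r},{q,r},{r,s},{p,q,r},{p,r,s}}
  U123={{p,q},{p,r},{p,s},{r,s},{p,q,r},{p,q,s},{p,r,s}} U124={{s},{p,q},{p,r},{p,s},{q,s},{r,s},{p,q,r},{p,q,s},{p,r,s}} U125={{p,r},{r,s},{p,q,r},{p,r,s}} U134={{p},{p,q},{p,r},{p,s},{r,s},{p,q,r},{p,q,s},{p,r,s}} U135={{p,r},{r,s},{p,q,r},{p,r,s}} U145={{p,r},{r,s},{p,q,r},{p,r,s}} U234={{p,q},{p,r},{p,s},{q,r},{r,s},{p,q,r},{p,q,s},{p,r,s}} U235={{r},{p,r},{q,r},{r,s},{p,q,r},{p,r,s}} U245={{p,r},{q,r},{r,s},{p,q,r},{p,r,s}} U345={{p,r},{q,r},{r,s},{p,q,r},{p,r,s}}
  U1234={{p,q},{p,r},{p,s},{r,s},{p,q,r},{p,q,s},{p,r,s}} U1235={{p,r},{r,s},{p,q,r},{p,r,s}} U1245={{p,r},{r,s},{p,q,r},{p,r,s}} U1345={{p,r},{r,s},{p,q,r},{p,r,s}} U2345={{p,r},{q,r},{r,s},{p,q,r},{p,r,s}}
  U12345={{p,r},{r,s},{p,q,r},{p,r,s}}
C dims 5,10,10,5; δ0: rk_F2 4; δ1: rk_F2 6; δ2: rk_F2 4
Ȟ^0: (5−4)−0=1 ⇒ Z/2
Ȟ^1: (10−6)−4=0 ⇒ 0
Ȟ^2: (10−4)−6=0 ⇒ 0

Ȟ^0(U;F) ≅ Z/2, Ȟ^1(U;F) ≅ 0, Ȟ^2(U;F) ≅ 0


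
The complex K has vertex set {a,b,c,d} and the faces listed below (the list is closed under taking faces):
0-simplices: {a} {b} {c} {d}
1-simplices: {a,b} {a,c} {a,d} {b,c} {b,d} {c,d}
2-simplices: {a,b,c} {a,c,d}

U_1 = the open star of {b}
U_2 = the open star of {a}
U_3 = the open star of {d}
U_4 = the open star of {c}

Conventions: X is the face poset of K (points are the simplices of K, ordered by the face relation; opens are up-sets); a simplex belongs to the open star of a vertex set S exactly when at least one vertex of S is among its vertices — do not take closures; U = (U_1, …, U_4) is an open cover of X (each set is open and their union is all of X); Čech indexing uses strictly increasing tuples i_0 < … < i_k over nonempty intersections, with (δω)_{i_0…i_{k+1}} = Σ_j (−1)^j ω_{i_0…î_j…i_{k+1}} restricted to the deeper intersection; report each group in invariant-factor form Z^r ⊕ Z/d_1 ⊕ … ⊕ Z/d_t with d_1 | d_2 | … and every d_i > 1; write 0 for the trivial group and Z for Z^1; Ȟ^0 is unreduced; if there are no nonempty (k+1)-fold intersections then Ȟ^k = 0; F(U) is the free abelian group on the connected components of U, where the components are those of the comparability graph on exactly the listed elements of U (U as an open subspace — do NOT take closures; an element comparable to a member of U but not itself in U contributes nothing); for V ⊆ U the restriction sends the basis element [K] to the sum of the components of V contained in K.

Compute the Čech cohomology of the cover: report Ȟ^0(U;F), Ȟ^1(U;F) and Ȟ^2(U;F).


Ȟ^0(U;F) ≅ Z, Ȟ^1(U;F) ≅ Z, Ȟ^2(U;F) ≅ 0

cover nerve:
  U1={{b},{a,b},{b,c},{b,d},{a,b,c}} U2={{a},{a,b},{a,c},{a,d},{a,b,c},{a,c,d}} U3={{d},{a,d},{b,d},{c,d},{a,c,d}} U4={{c},{a,c},{b,c},{c,d},{a,b,c},{a,c,d}}
  U12={{a,b},{a,b,c}} U13={{b,d}} U14={{b,c},{a,b,c}} U23={{a,d},{a,c,d}} U24={{a,c},{a,b,c},{a,c,d}} U34={{c,d},{a,c,d}}
  U124={{a,b,c}} U234={{a,c,d}}
components per intersection:
  U1: {{b},{a,b},{b,c},{b,d},{a,b,c}}
  U2: {{a},{a,b},{a,c},{a,d},{a,b,c},{a,c,d}}
  U3: {{d},{a,d},{b,d},{c,d},{a,c,d}}
  U4: {{c},{a,c},{b,c},{c,d},{a,b,c},{a,c,d}}
  U12: {{a,b},{a,b,c}}
  U13: {{b,d}}
  U14: {{b,c},{a,b,c}}
  U23: {{a,d},{a,c,d}}
  U24: {{a,c},{a,b,c},{a,c,d}}
  U34: {{c,d},{a,c,d}}
  U124: {{a,b,c}}
  U234: {{a,c,d}}
C dims 4,6,2; δ0: rk 3, SNF 1^3; δ1: rk 2, SNF 1^2
Ȟ^0: (4−3)−0=1 ⇒ Z
Ȟ^1: (6−2)−3=1 ⇒ Z
Ȟ^2: (2−0)−2=0 ⇒ 0


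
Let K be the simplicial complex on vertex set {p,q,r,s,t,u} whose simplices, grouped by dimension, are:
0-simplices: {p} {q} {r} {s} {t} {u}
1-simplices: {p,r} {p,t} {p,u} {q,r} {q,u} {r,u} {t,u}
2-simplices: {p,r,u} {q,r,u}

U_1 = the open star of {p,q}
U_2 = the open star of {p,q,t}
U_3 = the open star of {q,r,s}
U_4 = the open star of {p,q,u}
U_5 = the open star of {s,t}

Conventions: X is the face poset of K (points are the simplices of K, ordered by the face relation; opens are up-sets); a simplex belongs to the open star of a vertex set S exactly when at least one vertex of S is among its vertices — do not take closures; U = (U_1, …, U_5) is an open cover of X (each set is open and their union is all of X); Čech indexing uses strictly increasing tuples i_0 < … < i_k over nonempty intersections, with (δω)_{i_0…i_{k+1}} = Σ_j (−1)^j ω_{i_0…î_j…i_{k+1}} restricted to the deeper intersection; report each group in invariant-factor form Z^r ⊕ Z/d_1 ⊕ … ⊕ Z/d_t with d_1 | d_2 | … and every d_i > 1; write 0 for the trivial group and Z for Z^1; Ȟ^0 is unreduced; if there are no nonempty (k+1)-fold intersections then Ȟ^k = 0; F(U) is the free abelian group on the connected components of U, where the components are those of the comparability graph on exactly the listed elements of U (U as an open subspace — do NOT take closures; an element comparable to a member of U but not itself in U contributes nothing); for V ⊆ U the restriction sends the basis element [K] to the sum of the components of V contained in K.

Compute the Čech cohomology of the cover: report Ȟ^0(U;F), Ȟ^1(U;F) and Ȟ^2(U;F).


cover nerve:
  U1={{p},{q},{p,r},{p,t},{p,u},{q,r},{q,u},{p,r,u},{q,r,u}} U2={{p},{q},{t},{p,r},{p,t},{p,u},{q,r},{q,u},{t,u},{p,r,u},{q,r,u}} U3={{q},{r},{s},{p,r},{q,r},{q,u},{r,u},{p,r,u},{q,r,u}} U4={{p},{q},{u},{p,r},{p,t},{p,u},{q,r},{q,u},{r,u},{t,u},{p,r,u},{q,r,u}} U5={{s},{t},{p,t},{t,u}}
  U12={{p},{q},{p,r},{p,t},{p,u},{q,r},{q,u},{p,r,u},{q,r,u}} U13={{q},{p,r},{q,r},{q,u},{p,r,u},{q,r,u}} U14={{p},{q},{p,r},{p,t},{p,u},{q,r},{q,u},{p,r,u},{q,r,u}} U15={{p,t}} U23={{q},{p,r},{q,r},{q,u},{p,r,u},{q,r,u}} U24={{p},{q},{p,r},{p,t},{p,u},{q,r},{q,u},{t,u},{p,r,u},{q,r,u}} U25={{t},{p,t},{t,u}} U34={{q},{p,r},{q,r},{q,u},{r,u},{p,r,u},{q,r,u}} U35={{s}} U45={{p,t},{t,u}}
  U123={{q},{p,r},{q,r},{q,u},{p,r,u},{q,r,u}} U124={{p},{q},{p,r},{p,t},{p,u},{q,r},{q,u},{p,r,u},{q,r,u}} U125={{p,t}} U134={{q},{p,r},{q,r},{q,u},{p,r,u},{q,r,u}} U145={{p,t}} U234={{q},{p,r},{q,r},{q,u},{p,r,u},{q,r,u}} U245={{p,t},{t,u}}
  U1234={{q},{p,r},{q,r},{q,u},{p,r,u},{q,r,u}} U1245={{p,t}}
components per intersection:
  U1: {{p},{p,r},{p,t},{p,u},{p,r,u}} {{q},{q,r},{q,u},{q,r,u}}
  U2: {{p},{t},{p,r},{p,t},{p,u},{t,u},{p,r,u}} {{q},{q,r},{q,u},{q,r,u}}
  U3: {{q},{r},{p,r},{q,r},{q,u},{r,u},{p,r,u},{q,r,u}} {{s}}
  U4: {{p},{q},{u},{p,r},{p,t},{p,u},{q,r},{q,u},{r,u},{t,u},{p,r,u},{q,r,u}}
  U5: {{s}} {{t},{p,t},{t,u}}
  U12: {{p},{p,r},{p,t},{p,u},{p,r,u}} {{q},{q,r},{q,u},{q,r,u}}
  U13: {{q},{q,r},{q,u},{q,r,u}} {{p,r},{p,r,u}}
  U14: {{p},{p,r},{p,t},{p,u},{p,r,u}} {{q},{q,r},{q,u},{q,r,u}}
  U15: {{p,t}}
  U23: {{q},{q,r},{q,u},{q,r,u}} {{p,r},{p,r,u}}
  U24: {{p},{p,r},{p,t},{p,u},{p,r,u}} {{q},{q,r},{q,u},{q,r,u}} {{t,u}}
  U25: {{t},{p,t},{t,u}}
  U34: {{q},{p,r},{q,r},{q,u},{r,u},{p,r,u},{q,r,u}}
  U35: {{s}}
  U45: {{p,t}} {{t,u}}
  U123: {{q},{q,r},{q,u},{q,r,u}} {{p,r},{p,r,u}}
  U124: {{p},{p,r},{p,t},{p,u},{p,r,u}} {{q},{q,r},{q,u},{q,r,u}}
  U125: {{p,t}}
  U134: {{q},{q,r},{q,u},{q,r,u}} {{p,r},{p,r,u}}
  U145: {{p,t}}
  U234: {{q},{q,r},{q,u},{q,r,u}} {{p,r},{p,r,u}}
  U245: {{p,t}} {{t,u}}
  U1234: {{q},{q,r},{q,u},{q,r,u}} {{p,r},{p,r,u}}
  U1245: {{p,t}}
C dims 9,17,12,3; δ0: rk 7, SNF 1^7; δ1: rk 9, SNF 1^9; δ2: rk 3, SNF 1^3
Ȟ^0: (9−7)−0=2 ⇒ Z^2
Ȟ^1: (17−9)−7=1 ⇒ Z
Ȟ^2: (12−3)−9=0 ⇒ 0

Ȟ^0(U;F) ≅ Z^2,  Ȟ^1(U;F) ≅ Z,  Ȟ^2(U;F) ≅ 0


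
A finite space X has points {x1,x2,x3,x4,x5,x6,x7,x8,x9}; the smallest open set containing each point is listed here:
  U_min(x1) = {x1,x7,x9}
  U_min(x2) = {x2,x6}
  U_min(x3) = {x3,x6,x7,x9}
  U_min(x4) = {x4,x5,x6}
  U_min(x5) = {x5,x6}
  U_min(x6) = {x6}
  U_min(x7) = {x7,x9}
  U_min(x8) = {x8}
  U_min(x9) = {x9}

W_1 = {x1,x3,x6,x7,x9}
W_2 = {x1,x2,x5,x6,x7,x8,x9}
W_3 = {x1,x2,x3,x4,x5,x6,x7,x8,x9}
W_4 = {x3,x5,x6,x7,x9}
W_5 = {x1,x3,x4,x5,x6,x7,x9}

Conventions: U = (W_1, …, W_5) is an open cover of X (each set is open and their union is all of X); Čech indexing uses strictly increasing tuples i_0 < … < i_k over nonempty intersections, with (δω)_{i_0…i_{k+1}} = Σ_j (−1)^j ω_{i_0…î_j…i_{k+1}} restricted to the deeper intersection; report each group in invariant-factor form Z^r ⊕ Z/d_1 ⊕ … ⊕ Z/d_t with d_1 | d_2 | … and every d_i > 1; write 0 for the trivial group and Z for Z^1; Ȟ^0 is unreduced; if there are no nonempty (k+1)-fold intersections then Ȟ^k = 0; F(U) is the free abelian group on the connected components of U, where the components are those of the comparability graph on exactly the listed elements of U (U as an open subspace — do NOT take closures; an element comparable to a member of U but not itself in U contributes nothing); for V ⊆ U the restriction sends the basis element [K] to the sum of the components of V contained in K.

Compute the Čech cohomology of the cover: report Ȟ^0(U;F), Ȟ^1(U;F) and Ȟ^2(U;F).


Ȟ^0 = Z^2; Ȟ^1 = 0; Ȟ^2 = 0

nerve of the cover:
  W12={x1,x6,x7,x9} W13={x1,x3,x6,x7,x9} W14={x3,x6,x7,x9} W15={x1,x3,x6,x7,x9} W23={x1,x2,x5,x6,x7,x8,x9} W24={x5,x6,x7,x9} W25={x1,x5,x6,x7,x9} W34={x3,x5,x6,x7,x9} W35={x1,x3,x4,x5,x6,x7,x9} W45={x3,x5,x6,x7,x9}
  W123={x1,x6,x7,x9} W124={x6,x7,x9} W125={x1,x6,x7,x9} W134={x3,x6,x7,x9} W135={x1,x3,x6,x7,x9} W145={x3,x6,x7,x9} W234={x5,x6,x7,x9} W235={x1,x5,x6,x7,x9} W245={x5,x6,x7,x9} W345={x3,x5,x6,x7,x9}
  W1234={x6,x7,x9} W1235={x1,x6,x7,x9} W1245={x6,x7,x9} W1345={x3,x6,x7,x9} W2345={x5,x6,x7,x9}
  W12345={x6,x7,x9}
components per intersection:
  W1: {x1,x3,x6,x7,x9}
  W2: {x1,x7,x9} {x2,x5,x6} {x8}
  W3: {x1,x2,x3,x4,x5,x6,x7,x9} {x8}
  W4: {x3,x5,x6,x7,x9}
  W5: {x1,x3,x4,x5,x6,x7,x9}
  W12: {x1,x7,x9} {x6}
  W13: {x1,x3,x6,x7,x9}
  W14: {x3,x6,x7,x9}
  W15: {x1,x3,x6,x7,x9}
  W23: {x1,x7,x9} {x2,x5,x6} {x8}
  W24: {x5,x6} {x7,x9}
  W25: {x1,x7,x9} {x5,x6}
  W34: {x3,x5,x6,x7,x9}
  W35: {x1,x3,x4,x5,x6,x7,x9}
  W45: {x3,x5,x6,x7,x9}
  W123: {x1,x7,x9} {x6}
  W124: {x6} {x7,x9}
  W125: {x1,x7,x9} {x6}
  W134: {x3,x6,x7,x9}
  W135: {x1,x3,x6,x7,x9}
  W145: {x3,x6,x7,x9}
  W234: {x5,x6} {x7,x9}
  W235: {x1,x7,x9} {x5,x6}
  W245: {x5,x6} {x7,x9}
  W345: {x3,x5,x6,x7,x9}
  W1234: {x6} {x7,x9}
  W1235: {x1,x7,x9} {x6}
  W1245: {x6} {x7,x9}
  W1345: {x3,x6,x7,x9}
  W2345: {x5,x6} {x7,x9}
  W12345: {x6} {x7,x9}
C dims 8,15,16,9; δ0: rk 6, SNF 1^6; δ1: rk 9, SNF 1^9; δ2: rk 7, SNF 1^7
Ȟ^0 = (8 − 6) − 0 = 2, so Ȟ^0 ≅ Z^2
Ȟ^1 = (15 − 9) − 6 = 0, so Ȟ^1 ≅ 0
Ȟ^2 = (16 − 7) − 9 = 0, so Ȟ^2 ≅ 0


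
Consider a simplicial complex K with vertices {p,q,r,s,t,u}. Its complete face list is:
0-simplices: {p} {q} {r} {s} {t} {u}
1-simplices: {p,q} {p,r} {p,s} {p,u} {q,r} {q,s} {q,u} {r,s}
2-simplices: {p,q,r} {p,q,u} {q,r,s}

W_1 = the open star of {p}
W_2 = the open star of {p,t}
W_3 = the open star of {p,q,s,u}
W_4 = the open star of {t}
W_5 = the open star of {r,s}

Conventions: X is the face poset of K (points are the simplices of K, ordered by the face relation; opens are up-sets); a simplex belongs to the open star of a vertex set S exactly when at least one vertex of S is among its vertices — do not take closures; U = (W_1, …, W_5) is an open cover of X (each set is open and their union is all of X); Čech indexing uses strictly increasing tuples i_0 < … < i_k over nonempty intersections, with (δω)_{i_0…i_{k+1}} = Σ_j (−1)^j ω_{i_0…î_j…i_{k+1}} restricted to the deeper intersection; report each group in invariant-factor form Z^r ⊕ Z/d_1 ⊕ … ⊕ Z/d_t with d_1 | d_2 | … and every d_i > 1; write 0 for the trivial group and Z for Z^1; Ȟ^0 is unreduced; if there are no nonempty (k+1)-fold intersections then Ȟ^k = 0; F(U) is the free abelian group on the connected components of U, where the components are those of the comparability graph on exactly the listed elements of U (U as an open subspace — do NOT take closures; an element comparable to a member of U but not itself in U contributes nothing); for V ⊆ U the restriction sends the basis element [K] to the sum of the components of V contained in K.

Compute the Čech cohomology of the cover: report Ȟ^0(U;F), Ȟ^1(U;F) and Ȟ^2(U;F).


nerve simplices:
  W1={{p},{p,q},{p,r},{p,s},{p,u},{p,q,r},{p,q,u}} W2={{p},{t},{p,q},{p,r},{p,s},{p,u},{p,q,r},{p,q,u}} W3={{p},{q},{s},{u},{p,q},{p,r},{p,s},{p,u},{q,r},{q,s},{q,u},{r,s},{p,q,r},{p,q,u},{q,r,s}} W4={{t}} W5={{r},{s},{p,r},{p,s},{q,r},{q,s},{r,s},{p,q,r},{q,r,s}}
  W12={{p},{p,q},{p,r},{p,s},{p,u},{p,q,r},{p,q,u}} W13={{p},{p,q},{p,r},{p,s},{p,u},{p,q,r},{p,q,u}} W15={{p,r},{p,s},{p,q,r}} W23={{p},{p,q},{p,r},{p,s},{p,u},{p,q,r},{p,q,u}} W24={{t}} W25={{p,r},{p,s},{p,q,r}} W35={{s},{p,r},{p,s},{q,r},{q,s},{r,s},{p,q,r},{q,r,s}}
  W123={{p},{p,q},{p,r},{p,s},{p,u},{p,q,r},{p,q,u}} W125={{p,r},{p,s},{p,q,r}} W135={{p,r},{p,s},{p,q,r}} W235={{p,r},{p,s},{p,q,r}}
  W1235={{p,r},{p,s},{p,q,r}}
components per intersection:
  W1: {{p},{p,q},{p,r},{p,s},{p,u},{p,q,r},{p,q,u}}
  W2: {{p},{p,q},{p,r},{p,s},{p,u},{p,q,r},{p,q,u}} {{t}}
  W3: {{p},{q},{s},{u},{p,q},{p,r},{p,s},{p,u},{q,r},{q,s},{q,u},{r,s},{p,q,r},{p,q,u},{q,r,s}}
  W4: {{t}}
  W5: {{r},{s},{p,r},{p,s},{q,r},{q,s},{r,s},{p,q,r},{q,r,s}}
  W12: {{p},{p,q},{p,r},{p,s},{p,u},{p,q,r},{p,q,u}}
  W13: {{p},{p,q},{p,r},{p,s},{p,u},{p,q,r},{p,q,u}}
  W15: {{p,r},{p,q,r}} {{p,s}}
  W23: {{p},{p,q},{p,r},{p,s},{p,u},{p,q,r},{p,q,u}}
  W24: {{t}}
  W25: {{p,r},{p,q,r}} {{p,s}}
  W35: {{s},{p,r},{p,s},{q,r},{q,s},{r,s},{p,q,r},{q,r,s}}
  W123: {{p},{p,q},{p,r},{p,s},{p,u},{p,q,r},{p,q,u}}
  W125: {{p,r},{p,q,r}} {{p,s}}
  W135: {{p,r},{p,q,r}} {{p,s}}
  W235: {{p,r},{p,q,r}} {{p,s}}
  W1235: {{p,r},{p,q,r}} {{p,s}}
C dims 6,9,7,2; δ0: rk 4, SNF 1^4; δ1: rk 5, SNF 1^5; δ2: rk 2, SNF 1^2
degree 0: 6−4−0 = 2 → Ȟ^0 ≅ Z^2
degree 1: 9−5−4 = 0 → Ȟ^1 ≅ 0
degree 2: 7−2−5 = 0 → Ȟ^2 ≅ 0

Ȟ^0(U;F) ≅ Z^2,  Ȟ^1(U;F) ≅ 0,  Ȟ^2(U;F) ≅ 0


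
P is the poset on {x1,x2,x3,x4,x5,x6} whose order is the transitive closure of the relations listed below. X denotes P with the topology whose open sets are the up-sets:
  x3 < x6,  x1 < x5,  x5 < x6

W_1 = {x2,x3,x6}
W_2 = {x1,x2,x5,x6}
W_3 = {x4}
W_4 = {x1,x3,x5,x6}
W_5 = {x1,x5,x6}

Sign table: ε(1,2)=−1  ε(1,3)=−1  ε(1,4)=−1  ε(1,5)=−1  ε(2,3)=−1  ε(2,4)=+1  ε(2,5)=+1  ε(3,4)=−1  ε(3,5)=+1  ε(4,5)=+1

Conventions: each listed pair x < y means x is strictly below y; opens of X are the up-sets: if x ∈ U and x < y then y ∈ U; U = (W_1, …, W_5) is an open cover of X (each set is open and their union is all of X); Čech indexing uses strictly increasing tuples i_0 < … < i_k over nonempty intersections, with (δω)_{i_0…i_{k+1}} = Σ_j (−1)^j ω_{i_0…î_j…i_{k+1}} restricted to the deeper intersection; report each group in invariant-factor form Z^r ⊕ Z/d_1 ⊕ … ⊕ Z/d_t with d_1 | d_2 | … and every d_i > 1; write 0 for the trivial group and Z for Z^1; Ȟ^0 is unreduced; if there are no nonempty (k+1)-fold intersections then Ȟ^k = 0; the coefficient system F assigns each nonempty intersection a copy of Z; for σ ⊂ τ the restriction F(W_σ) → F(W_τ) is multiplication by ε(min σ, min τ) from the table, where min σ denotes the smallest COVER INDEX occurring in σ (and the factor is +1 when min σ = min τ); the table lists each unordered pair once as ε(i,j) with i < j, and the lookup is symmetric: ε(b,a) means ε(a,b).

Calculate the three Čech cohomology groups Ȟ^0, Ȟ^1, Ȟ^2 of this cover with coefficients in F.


cover nerve:
  W12={x2,x6} W14={x3,x6} W15={x6} W24={x1,x5,x6} W25={x1,x5,x6} W45={x1,x5,x6}
  W124={x6} W125={x6} W145={x6} W245={x1,x5,x6}
  W1245={x6}
C dims 5,6,4,1; δ0: rk 3, SNF 1^3; δ1: rk 3, SNF 1^3; δ2: rk 1, SNF 1^1
Ȟ^0: (5−3)−0=2 ⇒ Z^2
Ȟ^1: (6−3)−3=0 ⇒ 0
Ȟ^2: (4−1)−3=0 ⇒ 0

Ȟ^0 = Z^2; Ȟ^1 = 0; Ȟ^2 = 0
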